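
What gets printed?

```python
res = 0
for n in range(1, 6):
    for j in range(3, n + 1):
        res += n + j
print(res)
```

48

n=3,j=3: res = 0+6 = 6
n=4,j=3: res = 6+7 = 13
n=4,j=4: res = 13+8 = 21
n=5,j=3: res = 21+8 = 29
n=5,j=4: res = 29+9 = 38
n=5,j=5: res = 38+10 = 48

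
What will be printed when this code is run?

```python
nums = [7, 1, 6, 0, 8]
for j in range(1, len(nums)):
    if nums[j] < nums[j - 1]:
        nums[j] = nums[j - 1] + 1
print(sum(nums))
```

j=1: 1<7, nums[1] = 7+1 = 8 → [7, 8, 6, 0, 8]
j=2: 6<8, nums[2] = 8+1 = 9 → [7, 8, 9, 0, 8]
j=3: 0<9, nums[3] = 9+1 = 10 → [7, 8, 9, 10, 8]
j=4: 8<10, nums[4] = 10+1 = 11 → [7, 8, 9, 10, 11]
sum = 45

45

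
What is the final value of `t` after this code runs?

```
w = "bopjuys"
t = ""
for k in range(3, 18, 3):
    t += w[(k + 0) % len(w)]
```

'jspyo'

k=3: add w[3]='j' → 'j'
k=6: add w[6]='s' → 'js'
k=9: add w[2]='p' → 'jsp'
k=12: add w[5]='y' → 'jspy'
k=15: add w[1]='o' → 'jspyo'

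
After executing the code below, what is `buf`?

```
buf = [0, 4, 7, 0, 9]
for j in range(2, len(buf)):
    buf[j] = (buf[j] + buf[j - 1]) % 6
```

[0, 4, 5, 5, 2]

j=2: buf[2] = (7+4)%6 = 5 → [0, 4, 5, 0, 9]
j=3: buf[3] = (0+5)%6 = 5 → [0, 4, 5, 5, 9]
j=4: buf[4] = (9+5)%6 = 2 → [0, 4, 5, 5, 2]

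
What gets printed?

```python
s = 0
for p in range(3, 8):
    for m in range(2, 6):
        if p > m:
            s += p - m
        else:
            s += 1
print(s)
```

40

p=3,m=2: 3>2, s = 0+1 = 1
p=3,m=3: not 3>3, s = 1+1 = 2
p=3,m=4: not 3>4, s = 2+1 = 3
p=3,m=5: not 3>5, s = 3+1 = 4
p=4,m=2: 4>2, s = 4+2 = 6
p=4,m=3: 4>3, s = 6+1 = 7
p=4,m=4: not 4>4, s = 7+1 = 8
p=4,m=5: not 4>5, s = 8+1 = 9
p=5,m=2: 5>2, s = 9+3 = 12
p=5,m=3: 5>3, s = 12+2 = 14
p=5,m=4: 5>4, s = 14+1 = 15
p=5,m=5: not 5>5, s = 15+1 = 16
p=6,m=2: 6>2, s = 16+4 = 20
p=6,m=3: 6>3, s = 20+3 = 23
p=6,m=4: 6>4, s = 23+2 = 25
p=6,m=5: 6>5, s = 25+1 = 26
p=7,m=2: 7>2, s = 26+5 = 31
p=7,m=3: 7>3, s = 31+4 = 35
p=7,m=4: 7>4, s = 35+3 = 38
p=7,m=5: 7>5, s = 38+2 = 40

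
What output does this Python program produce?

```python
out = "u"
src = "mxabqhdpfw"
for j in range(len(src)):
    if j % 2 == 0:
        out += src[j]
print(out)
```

umaqdf

j=0: add 'm' → 'um'
j=1: skip
j=2: add 'a' → 'uma'
j=3: skip
j=4: add 'q' → 'umaq'
j=5: skip
j=6: add 'd' → 'umaqd'
j=7: skip
j=8: add 'f' → 'umaqdf'
j=9: skip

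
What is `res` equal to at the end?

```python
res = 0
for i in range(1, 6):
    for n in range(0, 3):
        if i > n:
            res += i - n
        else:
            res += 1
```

i=1,n=0: 1>0, res = 0+1 = 1
i=1,n=1: not 1>1, res = 1+1 = 2
i=1,n=2: not 1>2, res = 2+1 = 3
i=2,n=0: 2>0, res = 3+2 = 5
i=2,n=1: 2>1, res = 5+1 = 6
i=2,n=2: not 2>2, res = 6+1 = 7
i=3,n=0: 3>0, res = 7+3 = 10
i=3,n=1: 3>1, res = 10+2 = 12
i=3,n=2: 3>2, res = 12+1 = 13
i=4,n=0: 4>0, res = 13+4 = 17
i=4,n=1: 4>1, res = 17+3 = 20
i=4,n=2: 4>2, res = 20+2 = 22
i=5,n=0: 5>0, res = 22+5 = 27
i=5,n=1: 5>1, res = 27+4 = 31
i=5,n=2: 5>2, res = 31+3 = 34

34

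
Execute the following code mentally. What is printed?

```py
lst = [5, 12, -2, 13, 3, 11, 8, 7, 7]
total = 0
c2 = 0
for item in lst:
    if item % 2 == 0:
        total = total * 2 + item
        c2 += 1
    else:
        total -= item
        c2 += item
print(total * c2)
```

item=5: not even, total = 0-5 = -5; c2=5
item=12: even, total = (-5)*2+12 = 2; c2=6
item=-2: even, total = 2*2+(-2) = 2; c2=7
item=13: not even, total = 2-13 = -11; c2=20
item=3: not even, total = (-11)-3 = -14; c2=23
item=11: not even, total = (-14)-11 = -25; c2=34
item=8: even, total = (-25)*2+8 = -42; c2=35
item=7: not even, total = (-42)-7 = -49; c2=42
item=7: not even, total = (-49)-7 = -56; c2=49
total*c2 = (-56)*49 = -2744

-2744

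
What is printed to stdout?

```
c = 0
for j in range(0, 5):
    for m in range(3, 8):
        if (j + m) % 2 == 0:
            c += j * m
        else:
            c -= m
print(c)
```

j=0,m=3: odd sum, c = 0-3 = -3
j=0,m=4: even sum, c = (-3)+0 = -3
j=0,m=5: odd sum, c = (-3)-5 = -8
j=0,m=6: even sum, c = (-8)+0 = -8
j=0,m=7: odd sum, c = (-8)-7 = -15
j=1,m=3: even sum, c = (-15)+3 = -12
j=1,m=4: odd sum, c = (-12)-4 = -16
j=1,m=5: even sum, c = (-16)+5 = -11
j=1,m=6: odd sum, c = (-11)-6 = -17
j=1,m=7: even sum, c = (-17)+7 = -10
j=2,m=3: odd sum, c = (-10)-3 = -13
j=2,m=4: even sum, c = (-13)+8 = -5
j=2,m=5: odd sum, c = (-5)-5 = -10
j=2,m=6: even sum, c = (-10)+12 = 2
j=2,m=7: odd sum, c = 2-7 = -5
j=3,m=3: even sum, c = (-5)+9 = 4
j=3,m=4: odd sum, c = 4-4 = 0
j=3,m=5: even sum, c = 0+15 = 15
j=3,m=6: odd sum, c = 15-6 = 9
j=3,m=7: even sum, c = 9+21 = 30
j=4,m=3: odd sum, c = 30-3 = 27
j=4,m=4: even sum, c = 27+16 = 43
j=4,m=5: odd sum, c = 43-5 = 38
j=4,m=6: even sum, c = 38+24 = 62
j=4,m=7: odd sum, c = 62-7 = 55

55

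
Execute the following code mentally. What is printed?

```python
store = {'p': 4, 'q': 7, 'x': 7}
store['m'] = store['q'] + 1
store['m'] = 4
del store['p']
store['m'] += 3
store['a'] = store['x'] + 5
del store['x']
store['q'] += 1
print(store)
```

{'q': 8, 'm': 7, 'a': 12}

store['m'] = store['q']+1 = 8 → {'p': 4, 'q': 7, 'x': 7, 'm': 8}
store['m'] = 4 → {'p': 4, 'q': 7, 'x': 7, 'm': 4}
del 'p' → {'q': 7, 'x': 7, 'm': 4}
store['m'] = 4+3 = 7 → {'q': 7, 'x': 7, 'm': 7}
store['a'] = store['x']+5 = 12 → {'q': 7, 'x': 7, 'm': 7, 'a': 12}
del 'x' → {'q': 7, 'm': 7, 'a': 12}
store['q'] = 7+1 = 8 → {'q': 8, 'm': 7, 'a': 12}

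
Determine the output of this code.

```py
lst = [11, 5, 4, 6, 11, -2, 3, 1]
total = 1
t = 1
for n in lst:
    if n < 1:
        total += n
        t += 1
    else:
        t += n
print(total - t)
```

n=11: not <1; t=12
n=5: not <1; t=17
n=4: not <1; t=21
n=6: not <1; t=27
n=11: not <1; t=38
n=-2: <1, total = 1+(-2) = -1; t=39
n=3: not <1; t=42
n=1: not <1; t=43
total-t = (-1)-43 = -44

-44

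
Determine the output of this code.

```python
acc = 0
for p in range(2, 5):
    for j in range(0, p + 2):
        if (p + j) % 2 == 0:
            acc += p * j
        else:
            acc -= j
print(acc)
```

21

p=2,j=0: even sum, acc = 0+0 = 0
p=2,j=1: odd sum, acc = 0-1 = -1
p=2,j=2: even sum, acc = (-1)+4 = 3
p=2,j=3: odd sum, acc = 3-3 = 0
p=3,j=0: odd sum, acc = 0-0 = 0
p=3,j=1: even sum, acc = 0+3 = 3
p=3,j=2: odd sum, acc = 3-2 = 1
p=3,j=3: even sum, acc = 1+9 = 10
p=3,j=4: odd sum, acc = 10-4 = 6
p=4,j=0: even sum, acc = 6+0 = 6
p=4,j=1: odd sum, acc = 6-1 = 5
p=4,j=2: even sum, acc = 5+8 = 13
p=4,j=3: odd sum, acc = 13-3 = 10
p=4,j=4: even sum, acc = 10+16 = 26
p=4,j=5: odd sum, acc = 26-5 = 21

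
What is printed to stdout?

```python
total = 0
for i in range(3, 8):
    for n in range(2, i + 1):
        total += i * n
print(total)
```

430

i=3,n=2: total = 0+6 = 6
i=3,n=3: total = 6+9 = 15
i=4,n=2: total = 15+8 = 23
i=4,n=3: total = 23+12 = 35
i=4,n=4: total = 35+16 = 51
i=5,n=2: total = 51+10 = 61
i=5,n=3: total = 61+15 = 76
i=5,n=4: total = 76+20 = 96
i=5,n=5: total = 96+25 = 121
i=6,n=2: total = 121+12 = 133
i=6,n=3: total = 133+18 = 151
i=6,n=4: total = 151+24 = 175
i=6,n=5: total = 175+30 = 205
i=6,n=6: total = 205+36 = 241
i=7,n=2: total = 241+14 = 255
i=7,n=3: total = 255+21 = 276
i=7,n=4: total = 276+28 = 304
i=7,n=5: total = 304+35 = 339
i=7,n=6: total = 339+42 = 381
i=7,n=7: total = 381+49 = 430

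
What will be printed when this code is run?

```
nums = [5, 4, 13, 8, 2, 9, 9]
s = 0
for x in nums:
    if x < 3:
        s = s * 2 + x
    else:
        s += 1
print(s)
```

12

x=5: not <3, s = 0+1 = 1
x=4: not <3, s = 1+1 = 2
x=13: not <3, s = 2+1 = 3
x=8: not <3, s = 3+1 = 4
x=2: <3, s = 4*2+2 = 10
x=9: not <3, s = 10+1 = 11
x=9: not <3, s = 11+1 = 12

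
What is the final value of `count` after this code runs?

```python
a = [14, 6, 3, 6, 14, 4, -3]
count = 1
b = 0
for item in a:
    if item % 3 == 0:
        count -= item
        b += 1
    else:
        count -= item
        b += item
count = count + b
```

-7

item=14: not %3==0, count = 1-14 = -13; b=14
item=6: %3==0, count = (-13)-6 = -19; b=15
item=3: %3==0, count = (-19)-3 = -22; b=16
item=6: %3==0, count = (-22)-6 = -28; b=17
item=14: not %3==0, count = (-28)-14 = -42; b=31
item=4: not %3==0, count = (-42)-4 = -46; b=35
item=-3: %3==0, count = (-46)-(-3) = -43; b=36
count+b = (-43)+36 = -7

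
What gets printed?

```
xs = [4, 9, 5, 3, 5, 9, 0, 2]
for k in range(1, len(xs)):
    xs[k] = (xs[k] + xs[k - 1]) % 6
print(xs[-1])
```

1

k=1: xs[1] = (9+4)%6 = 1 → [4, 1, 5, 3, 5, 9, 0, 2]
k=2: xs[2] = (5+1)%6 = 0 → [4, 1, 0, 3, 5, 9, 0, 2]
k=3: xs[3] = (3+0)%6 = 3 → [4, 1, 0, 3, 5, 9, 0, 2]
k=4: xs[4] = (5+3)%6 = 2 → [4, 1, 0, 3, 2, 9, 0, 2]
k=5: xs[5] = (9+2)%6 = 5 → [4, 1, 0, 3, 2, 5, 0, 2]
k=6: xs[6] = (0+5)%6 = 5 → [4, 1, 0, 3, 2, 5, 5, 2]
k=7: xs[7] = (2+5)%6 = 1 → [4, 1, 0, 3, 2, 5, 5, 1]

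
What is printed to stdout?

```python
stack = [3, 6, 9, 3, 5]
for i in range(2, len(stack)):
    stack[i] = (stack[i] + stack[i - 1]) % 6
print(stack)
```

[3, 6, 3, 0, 5]

i=2: stack[2] = (9+6)%6 = 3 → [3, 6, 3, 3, 5]
i=3: stack[3] = (3+3)%6 = 0 → [3, 6, 3, 0, 5]
i=4: stack[4] = (5+0)%6 = 5 → [3, 6, 3, 0, 5]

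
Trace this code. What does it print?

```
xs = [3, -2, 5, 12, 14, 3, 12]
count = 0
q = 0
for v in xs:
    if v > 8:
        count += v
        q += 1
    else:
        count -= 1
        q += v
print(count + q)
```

v=3: not >8, count = 0-1 = -1; q=3
v=-2: not >8, count = (-1)-1 = -2; q=1
v=5: not >8, count = (-2)-1 = -3; q=6
v=12: >8, count = (-3)+12 = 9; q=7
v=14: >8, count = 9+14 = 23; q=8
v=3: not >8, count = 23-1 = 22; q=11
v=12: >8, count = 22+12 = 34; q=12
count+q = 34+12 = 46

46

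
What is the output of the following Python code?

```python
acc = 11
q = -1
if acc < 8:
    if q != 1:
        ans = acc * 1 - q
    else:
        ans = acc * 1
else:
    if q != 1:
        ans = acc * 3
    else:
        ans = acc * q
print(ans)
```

33

acc=11, q=-1
acc < 8 is False; q != 1 is True
→ ans = acc * 3 = 33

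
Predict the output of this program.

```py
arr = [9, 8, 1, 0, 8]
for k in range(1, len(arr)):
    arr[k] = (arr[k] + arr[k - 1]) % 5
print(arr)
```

k=1: arr[1] = (8+9)%5 = 2 → [9, 2, 1, 0, 8]
k=2: arr[2] = (1+2)%5 = 3 → [9, 2, 3, 0, 8]
k=3: arr[3] = (0+3)%5 = 3 → [9, 2, 3, 3, 8]
k=4: arr[4] = (8+3)%5 = 1 → [9, 2, 3, 3, 1]

[9, 2, 3, 3, 1]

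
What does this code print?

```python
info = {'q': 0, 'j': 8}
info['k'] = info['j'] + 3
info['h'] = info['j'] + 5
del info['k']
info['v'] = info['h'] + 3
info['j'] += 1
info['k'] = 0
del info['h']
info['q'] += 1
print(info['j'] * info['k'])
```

0

info['k'] = info['j']+3 = 11 → {'q': 0, 'j': 8, 'k': 11}
info['h'] = info['j']+5 = 13 → {'q': 0, 'j': 8, 'k': 11, 'h': 13}
del 'k' → {'q': 0, 'j': 8, 'h': 13}
info['v'] = info['h']+3 = 16 → {'q': 0, 'j': 8, 'h': 13, 'v': 16}
info['j'] = 8+1 = 9 → {'q': 0, 'j': 9, 'h': 13, 'v': 16}
info['k'] = 0 → {'q': 0, 'j': 9, 'h': 13, 'v': 16, 'k': 0}
del 'h' → {'q': 0, 'j': 9, 'v': 16, 'k': 0}
info['q'] = 0+1 = 1 → {'q': 1, 'j': 9, 'v': 16, 'k': 0}
info['j']*info['k'] = 9*0 = 0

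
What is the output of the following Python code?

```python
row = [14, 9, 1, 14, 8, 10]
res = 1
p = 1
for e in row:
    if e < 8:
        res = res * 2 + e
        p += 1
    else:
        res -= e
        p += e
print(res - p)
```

e=14: not <8, res = 1-14 = -13; p=15
e=9: not <8, res = (-13)-9 = -22; p=24
e=1: <8, res = (-22)*2+1 = -43; p=25
e=14: not <8, res = (-43)-14 = -57; p=39
e=8: not <8, res = (-57)-8 = -65; p=47
e=10: not <8, res = (-65)-10 = -75; p=57
res-p = (-75)-57 = -132

-132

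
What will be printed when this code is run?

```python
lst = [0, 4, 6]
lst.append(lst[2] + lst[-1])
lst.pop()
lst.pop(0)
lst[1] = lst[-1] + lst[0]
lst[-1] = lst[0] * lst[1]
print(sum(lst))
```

44

append lst[2]+lst[-1] = 6+6 = 12 → [0, 4, 6, 12]
pop() removes 12 → [0, 4, 6]
pop(0) removes 0 → [4, 6]
lst[1] = lst[-1]+lst[0] = 6+4 = 10 → [4, 10]
lst[-1] = lst[0]*lst[1] = 4*10 = 40 → [4, 40]
sum = 44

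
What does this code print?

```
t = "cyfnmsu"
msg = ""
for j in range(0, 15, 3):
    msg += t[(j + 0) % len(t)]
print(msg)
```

cnufs

j=0: add t[0]='c' → 'c'
j=3: add t[3]='n' → 'cn'
j=6: add t[6]='u' → 'cnu'
j=9: add t[2]='f' → 'cnuf'
j=12: add t[5]='s' → 'cnufs'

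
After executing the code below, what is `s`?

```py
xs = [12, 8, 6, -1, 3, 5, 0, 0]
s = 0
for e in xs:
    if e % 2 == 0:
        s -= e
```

e=12: even, s = 0-12 = -12
e=8: even, s = (-12)-8 = -20
e=6: even, s = (-20)-6 = -26
e=-1: not even
e=3: not even
e=5: not even
e=0: even, s = (-26)-0 = -26
e=0: even, s = (-26)-0 = -26

-26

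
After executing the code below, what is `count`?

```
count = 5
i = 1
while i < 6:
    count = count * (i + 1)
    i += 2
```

240

i=1: count = 5*2 = 10
i=3: count = 10*4 = 40
i=5: count = 40*6 = 240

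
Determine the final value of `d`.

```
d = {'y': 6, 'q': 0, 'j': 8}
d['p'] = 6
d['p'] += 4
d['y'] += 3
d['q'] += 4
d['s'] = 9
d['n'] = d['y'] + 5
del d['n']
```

d['p'] = 6 → {'y': 6, 'q': 0, 'j': 8, 'p': 6}
d['p'] = 6+4 = 10 → {'y': 6, 'q': 0, 'j': 8, 'p': 10}
d['y'] = 6+3 = 9 → {'y': 9, 'q': 0, 'j': 8, 'p': 10}
d['q'] = 0+4 = 4 → {'y': 9, 'q': 4, 'j': 8, 'p': 10}
d['s'] = 9 → {'y': 9, 'q': 4, 'j': 8, 'p': 10, 's': 9}
d['n'] = d['y']+5 = 14 → {'y': 9, 'q': 4, 'j': 8, 'p': 10, 's': 9, 'n': 14}
del 'n' → {'y': 9, 'q': 4, 'j': 8, 'p': 10, 's': 9}

{'y': 9, 'q': 4, 'j': 8, 'p': 10, 's': 9}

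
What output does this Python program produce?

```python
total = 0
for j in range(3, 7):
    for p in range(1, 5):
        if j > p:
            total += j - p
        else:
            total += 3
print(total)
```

42

j=3,p=1: 3>1, total = 0+2 = 2
j=3,p=2: 3>2, total = 2+1 = 3
j=3,p=3: not 3>3, total = 3+3 = 6
j=3,p=4: not 3>4, total = 6+3 = 9
j=4,p=1: 4>1, total = 9+3 = 12
j=4,p=2: 4>2, total = 12+2 = 14
j=4,p=3: 4>3, total = 14+1 = 15
j=4,p=4: not 4>4, total = 15+3 = 18
j=5,p=1: 5>1, total = 18+4 = 22
j=5,p=2: 5>2, total = 22+3 = 25
j=5,p=3: 5>3, total = 25+2 = 27
j=5,p=4: 5>4, total = 27+1 = 28
j=6,p=1: 6>1, total = 28+5 = 33
j=6,p=2: 6>2, total = 33+4 = 37
j=6,p=3: 6>3, total = 37+3 = 40
j=6,p=4: 6>4, total = 40+2 = 42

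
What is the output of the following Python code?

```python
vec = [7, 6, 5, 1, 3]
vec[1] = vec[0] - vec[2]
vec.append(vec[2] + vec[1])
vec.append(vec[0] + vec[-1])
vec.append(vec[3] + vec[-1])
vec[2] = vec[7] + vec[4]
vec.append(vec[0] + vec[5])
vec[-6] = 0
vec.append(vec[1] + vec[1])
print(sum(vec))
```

vec[1] = vec[0]-vec[2] = 7-5 = 2 → [7, 2, 5, 1, 3]
append vec[2]+vec[1] = 5+2 = 7 → [7, 2, 5, 1, 3, 7]
append vec[0]+vec[-1] = 7+7 = 14 → [7, 2, 5, 1, 3, 7, 14]
append vec[3]+vec[-1] = 1+14 = 15 → [7, 2, 5, 1, 3, 7, 14, 15]
vec[2] = vec[7]+vec[4] = 15+3 = 18 → [7, 2, 18, 1, 3, 7, 14, 15]
append vec[0]+vec[5] = 7+7 = 14 → [7, 2, 18, 1, 3, 7, 14, 15, 14]
vec[-6] = 0 → [7, 2, 18, 0, 3, 7, 14, 15, 14]
append vec[1]+vec[1] = 2+2 = 4 → [7, 2, 18, 0, 3, 7, 14, 15, 14, 4]
sum = 84

84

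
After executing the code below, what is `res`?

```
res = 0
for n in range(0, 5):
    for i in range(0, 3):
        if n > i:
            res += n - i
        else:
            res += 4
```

n=0,i=0: not 0>0, res = 0+4 = 4
n=0,i=1: not 0>1, res = 4+4 = 8
n=0,i=2: not 0>2, res = 8+4 = 12
n=1,i=0: 1>0, res = 12+1 = 13
n=1,i=1: not 1>1, res = 13+4 = 17
n=1,i=2: not 1>2, res = 17+4 = 21
n=2,i=0: 2>0, res = 21+2 = 23
n=2,i=1: 2>1, res = 23+1 = 24
n=2,i=2: not 2>2, res = 24+4 = 28
n=3,i=0: 3>0, res = 28+3 = 31
n=3,i=1: 3>1, res = 31+2 = 33
n=3,i=2: 3>2, res = 33+1 = 34
n=4,i=0: 4>0, res = 34+4 = 38
n=4,i=1: 4>1, res = 38+3 = 41
n=4,i=2: 4>2, res = 41+2 = 43

43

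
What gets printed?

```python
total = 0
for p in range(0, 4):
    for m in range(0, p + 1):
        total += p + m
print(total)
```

30

p=0,m=0: total = 0+0 = 0
p=1,m=0: total = 0+1 = 1
p=1,m=1: total = 1+2 = 3
p=2,m=0: total = 3+2 = 5
p=2,m=1: total = 5+3 = 8
p=2,m=2: total = 8+4 = 12
p=3,m=0: total = 12+3 = 15
p=3,m=1: total = 15+4 = 19
p=3,m=2: total = 19+5 = 24
p=3,m=3: total = 24+6 = 30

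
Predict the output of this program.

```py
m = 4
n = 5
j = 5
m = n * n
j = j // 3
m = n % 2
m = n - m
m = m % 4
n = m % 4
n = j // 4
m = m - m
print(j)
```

m = 5*5 = 25
j = 5//3 = 1
m = 5%2 = 1
m = 5-1 = 4
m = 4%4 = 0
n = 0%4 = 0
n = 1//4 = 0
m = 0-0 = 0

1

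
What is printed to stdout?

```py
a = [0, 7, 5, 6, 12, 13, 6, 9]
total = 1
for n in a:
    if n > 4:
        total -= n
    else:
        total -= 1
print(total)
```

-58

n=0: not >4, total = 1-1 = 0
n=7: >4, total = 0-7 = -7
n=5: >4, total = (-7)-5 = -12
n=6: >4, total = (-12)-6 = -18
n=12: >4, total = (-18)-12 = -30
n=13: >4, total = (-30)-13 = -43
n=6: >4, total = (-43)-6 = -49
n=9: >4, total = (-49)-9 = -58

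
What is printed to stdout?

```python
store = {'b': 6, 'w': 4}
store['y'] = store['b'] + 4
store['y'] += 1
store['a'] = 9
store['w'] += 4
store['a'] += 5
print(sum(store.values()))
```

store['y'] = store['b']+4 = 10 → {'b': 6, 'w': 4, 'y': 10}
store['y'] = 10+1 = 11 → {'b': 6, 'w': 4, 'y': 11}
store['a'] = 9 → {'b': 6, 'w': 4, 'y': 11, 'a': 9}
store['w'] = 4+4 = 8 → {'b': 6, 'w': 8, 'y': 11, 'a': 9}
store['a'] = 9+5 = 14 → {'b': 6, 'w': 8, 'y': 11, 'a': 14}
sum of values = 39

39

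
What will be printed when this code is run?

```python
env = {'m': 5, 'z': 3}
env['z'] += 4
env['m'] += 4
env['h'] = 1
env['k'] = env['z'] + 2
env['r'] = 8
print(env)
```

env['z'] = 3+4 = 7 → {'m': 5, 'z': 7}
env['m'] = 5+4 = 9 → {'m': 9, 'z': 7}
env['h'] = 1 → {'m': 9, 'z': 7, 'h': 1}
env['k'] = env['z']+2 = 9 → {'m': 9, 'z': 7, 'h': 1, 'k': 9}
env['r'] = 8 → {'m': 9, 'z': 7, 'h': 1, 'k': 9, 'r': 8}

{'m': 9, 'z': 7, 'h': 1, 'k': 9, 'r': 8}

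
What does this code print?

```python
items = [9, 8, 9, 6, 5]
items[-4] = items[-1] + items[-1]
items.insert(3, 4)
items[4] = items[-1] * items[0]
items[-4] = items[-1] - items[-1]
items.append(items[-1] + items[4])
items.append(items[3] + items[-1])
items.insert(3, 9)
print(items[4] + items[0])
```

items[-4] = items[-1]+items[-1] = 5+5 = 10 → [9, 10, 9, 6, 5]
insert 4 at 3 → [9, 10, 9, 4, 6, 5]
items[4] = items[-1]*items[0] = 5*9 = 45 → [9, 10, 9, 4, 45, 5]
items[-4] = items[-1]-items[-1] = 5-5 = 0 → [9, 10, 0, 4, 45, 5]
append items[-1]+items[4] = 5+45 = 50 → [9, 10, 0, 4, 45, 5, 50]
append items[3]+items[-1] = 4+50 = 54 → [9, 10, 0, 4, 45, 5, 50, 54]
insert 9 at 3 → [9, 10, 0, 9, 4, 45, 5, 50, 54]
items[4]+items[0] = 4+9 = 13

13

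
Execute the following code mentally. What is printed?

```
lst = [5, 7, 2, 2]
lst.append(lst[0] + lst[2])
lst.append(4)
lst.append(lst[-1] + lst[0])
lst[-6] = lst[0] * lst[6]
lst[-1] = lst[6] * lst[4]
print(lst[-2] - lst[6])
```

-59

append lst[0]+lst[2] = 5+2 = 7 → [5, 7, 2, 2, 7]
append 4 → [5, 7, 2, 2, 7, 4]
append lst[-1]+lst[0] = 4+5 = 9 → [5, 7, 2, 2, 7, 4, 9]
lst[-6] = lst[0]*lst[6] = 5*9 = 45 → [5, 45, 2, 2, 7, 4, 9]
lst[-1] = lst[6]*lst[4] = 9*7 = 63 → [5, 45, 2, 2, 7, 4, 63]
lst[-2]-lst[6] = 4-63 = -59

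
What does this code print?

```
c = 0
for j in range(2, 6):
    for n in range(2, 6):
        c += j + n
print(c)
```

112

j=2,n=2: c = 0+4 = 4
j=2,n=3: c = 4+5 = 9
j=2,n=4: c = 9+6 = 15
j=2,n=5: c = 15+7 = 22
j=3,n=2: c = 22+5 = 27
j=3,n=3: c = 27+6 = 33
j=3,n=4: c = 33+7 = 40
j=3,n=5: c = 40+8 = 48
j=4,n=2: c = 48+6 = 54
j=4,n=3: c = 54+7 = 61
j=4,n=4: c = 61+8 = 69
j=4,n=5: c = 69+9 = 78
j=5,n=2: c = 78+7 = 85
j=5,n=3: c = 85+8 = 93
j=5,n=4: c = 93+9 = 102
j=5,n=5: c = 102+10 = 112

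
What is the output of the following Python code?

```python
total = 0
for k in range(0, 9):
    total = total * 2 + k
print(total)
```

k=0: total = 0*2+0 = 0
k=1: total = 0*2+1 = 1
k=2: total = 1*2+2 = 4
k=3: total = 4*2+3 = 11
k=4: total = 11*2+4 = 26
k=5: total = 26*2+5 = 57
k=6: total = 57*2+6 = 120
k=7: total = 120*2+7 = 247
k=8: total = 247*2+8 = 502

502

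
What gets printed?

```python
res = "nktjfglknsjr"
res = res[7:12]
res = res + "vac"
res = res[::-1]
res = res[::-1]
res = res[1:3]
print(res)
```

ns

slice [7:12] → 'knsjr'
+ 'vac' → 'knsjrvac'
reverse → 'cavrjsnk'
reverse → 'knsjrvac'
slice [1:3] → 'ns'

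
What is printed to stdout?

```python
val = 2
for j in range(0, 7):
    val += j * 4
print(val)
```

86

j=0: val = 2+0*4 = 2
j=1: val = 2+1*4 = 6
j=2: val = 6+2*4 = 14
j=3: val = 14+3*4 = 26
j=4: val = 26+4*4 = 42
j=5: val = 42+5*4 = 62
j=6: val = 62+6*4 = 86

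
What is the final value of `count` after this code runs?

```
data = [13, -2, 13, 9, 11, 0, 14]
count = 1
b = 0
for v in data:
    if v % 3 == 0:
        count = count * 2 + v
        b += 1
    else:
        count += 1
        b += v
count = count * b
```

v=13: not %3==0, count = 1+1 = 2; b=13
v=-2: not %3==0, count = 2+1 = 3; b=11
v=13: not %3==0, count = 3+1 = 4; b=24
v=9: %3==0, count = 4*2+9 = 17; b=25
v=11: not %3==0, count = 17+1 = 18; b=36
v=0: %3==0, count = 18*2+0 = 36; b=37
v=14: not %3==0, count = 36+1 = 37; b=51
count*b = 37*51 = 1887

1887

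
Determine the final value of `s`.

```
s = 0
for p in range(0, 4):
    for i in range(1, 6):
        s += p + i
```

p=0,i=1: s = 0+1 = 1
p=0,i=2: s = 1+2 = 3
p=0,i=3: s = 3+3 = 6
p=0,i=4: s = 6+4 = 10
p=0,i=5: s = 10+5 = 15
p=1,i=1: s = 15+2 = 17
p=1,i=2: s = 17+3 = 20
p=1,i=3: s = 20+4 = 24
p=1,i=4: s = 24+5 = 29
p=1,i=5: s = 29+6 = 35
p=2,i=1: s = 35+3 = 38
p=2,i=2: s = 38+4 = 42
p=2,i=3: s = 42+5 = 47
p=2,i=4: s = 47+6 = 53
p=2,i=5: s = 53+7 = 60
p=3,i=1: s = 60+4 = 64
p=3,i=2: s = 64+5 = 69
p=3,i=3: s = 69+6 = 75
p=3,i=4: s = 75+7 = 82
p=3,i=5: s = 82+8 = 90

90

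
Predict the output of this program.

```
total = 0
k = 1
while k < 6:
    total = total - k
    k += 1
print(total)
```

-15

k=1: total = 0-1 = -1
k=2: total = (-1)-2 = -3
k=3: total = (-3)-3 = -6
k=4: total = (-6)-4 = -10
k=5: total = (-10)-5 = -15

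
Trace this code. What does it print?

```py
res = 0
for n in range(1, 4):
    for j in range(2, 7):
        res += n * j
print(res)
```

n=1,j=2: res = 0+2 = 2
n=1,j=3: res = 2+3 = 5
n=1,j=4: res = 5+4 = 9
n=1,j=5: res = 9+5 = 14
n=1,j=6: res = 14+6 = 20
n=2,j=2: res = 20+4 = 24
n=2,j=3: res = 24+6 = 30
n=2,j=4: res = 30+8 = 38
n=2,j=5: res = 38+10 = 48
n=2,j=6: res = 48+12 = 60
n=3,j=2: res = 60+6 = 66
n=3,j=3: res = 66+9 = 75
n=3,j=4: res = 75+12 = 87
n=3,j=5: res = 87+15 = 102
n=3,j=6: res = 102+18 = 120

120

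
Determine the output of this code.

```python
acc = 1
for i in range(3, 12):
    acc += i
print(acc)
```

i=3: acc = 1+3 = 4
i=4: acc = 4+4 = 8
i=5: acc = 8+5 = 13
i=6: acc = 13+6 = 19
i=7: acc = 19+7 = 26
i=8: acc = 26+8 = 34
i=9: acc = 34+9 = 43
i=10: acc = 43+10 = 53
i=11: acc = 53+11 = 64

64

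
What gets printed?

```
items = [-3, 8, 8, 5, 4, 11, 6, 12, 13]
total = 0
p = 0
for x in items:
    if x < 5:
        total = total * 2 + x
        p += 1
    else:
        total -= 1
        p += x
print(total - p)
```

x=-3: <5, total = 0*2+(-3) = -3; p=1
x=8: not <5, total = (-3)-1 = -4; p=9
x=8: not <5, total = (-4)-1 = -5; p=17
x=5: not <5, total = (-5)-1 = -6; p=22
x=4: <5, total = (-6)*2+4 = -8; p=23
x=11: not <5, total = (-8)-1 = -9; p=34
x=6: not <5, total = (-9)-1 = -10; p=40
x=12: not <5, total = (-10)-1 = -11; p=52
x=13: not <5, total = (-11)-1 = -12; p=65
total-p = (-12)-65 = -77

-77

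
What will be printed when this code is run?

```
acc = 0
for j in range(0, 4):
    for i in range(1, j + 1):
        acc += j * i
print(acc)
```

j=1,i=1: acc = 0+1 = 1
j=2,i=1: acc = 1+2 = 3
j=2,i=2: acc = 3+4 = 7
j=3,i=1: acc = 7+3 = 10
j=3,i=2: acc = 10+6 = 16
j=3,i=3: acc = 16+9 = 25

25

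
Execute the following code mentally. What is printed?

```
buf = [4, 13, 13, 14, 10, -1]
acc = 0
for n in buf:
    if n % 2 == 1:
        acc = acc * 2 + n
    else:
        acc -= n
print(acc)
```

n=4: not odd, acc = 0-4 = -4
n=13: odd, acc = (-4)*2+13 = 5
n=13: odd, acc = 5*2+13 = 23
n=14: not odd, acc = 23-14 = 9
n=10: not odd, acc = 9-10 = -1
n=-1: odd, acc = (-1)*2+(-1) = -3

-3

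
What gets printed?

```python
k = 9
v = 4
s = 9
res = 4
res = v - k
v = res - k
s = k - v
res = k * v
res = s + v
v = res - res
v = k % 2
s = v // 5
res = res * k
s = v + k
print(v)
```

1

res = 4-9 = -5
v = (-5)-9 = -14
s = 9-(-14) = 23
res = 9*(-14) = -126
res = 23+(-14) = 9
v = 9-9 = 0
v = 9%2 = 1
s = 1//5 = 0
res = 9*9 = 81
s = 1+9 = 10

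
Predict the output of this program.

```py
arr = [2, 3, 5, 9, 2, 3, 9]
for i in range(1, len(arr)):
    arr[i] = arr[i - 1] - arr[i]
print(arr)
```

i=1: arr[1] = 2-3 = -1 → [2, -1, 5, 9, 2, 3, 9]
i=2: arr[2] = (-1)-5 = -6 → [2, -1, -6, 9, 2, 3, 9]
i=3: arr[3] = (-6)-9 = -15 → [2, -1, -6, -15, 2, 3, 9]
i=4: arr[4] = (-15)-2 = -17 → [2, -1, -6, -15, -17, 3, 9]
i=5: arr[5] = (-17)-3 = -20 → [2, -1, -6, -15, -17, -20, 9]
i=6: arr[6] = (-20)-9 = -29 → [2, -1, -6, -15, -17, -20, -29]

[2, -1, -6, -15, -17, -20, -29]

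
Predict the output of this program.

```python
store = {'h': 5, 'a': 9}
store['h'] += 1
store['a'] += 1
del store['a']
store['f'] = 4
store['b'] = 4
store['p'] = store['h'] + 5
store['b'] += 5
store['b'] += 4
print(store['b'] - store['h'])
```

7

store['h'] = 5+1 = 6 → {'h': 6, 'a': 9}
store['a'] = 9+1 = 10 → {'h': 6, 'a': 10}
del 'a' → {'h': 6}
store['f'] = 4 → {'h': 6, 'f': 4}
store['b'] = 4 → {'h': 6, 'f': 4, 'b': 4}
store['p'] = store['h']+5 = 11 → {'h': 6, 'f': 4, 'b': 4, 'p': 11}
store['b'] = 4+5 = 9 → {'h': 6, 'f': 4, 'b': 9, 'p': 11}
store['b'] = 9+4 = 13 → {'h': 6, 'f': 4, 'b': 13, 'p': 11}
store['b']-store['h'] = 13-6 = 7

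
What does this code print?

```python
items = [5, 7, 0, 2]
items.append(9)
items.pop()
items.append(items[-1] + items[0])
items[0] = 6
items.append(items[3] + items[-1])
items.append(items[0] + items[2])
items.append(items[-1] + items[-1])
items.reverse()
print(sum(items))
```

49

append 9 → [5, 7, 0, 2, 9]
pop() removes 9 → [5, 7, 0, 2]
append items[-1]+items[0] = 2+5 = 7 → [5, 7, 0, 2, 7]
items[0] = 6 → [6, 7, 0, 2, 7]
append items[3]+items[-1] = 2+7 = 9 → [6, 7, 0, 2, 7, 9]
append items[0]+items[2] = 6+0 = 6 → [6, 7, 0, 2, 7, 9, 6]
append items[-1]+items[-1] = 6+6 = 12 → [6, 7, 0, 2, 7, 9, 6, 12]
reverse → [12, 6, 9, 7, 2, 0, 7, 6]
sum = 49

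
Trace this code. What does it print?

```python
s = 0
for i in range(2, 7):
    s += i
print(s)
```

20

i=2: s = 0+2 = 2
i=3: s = 2+3 = 5
i=4: s = 5+4 = 9
i=5: s = 9+5 = 14
i=6: s = 14+6 = 20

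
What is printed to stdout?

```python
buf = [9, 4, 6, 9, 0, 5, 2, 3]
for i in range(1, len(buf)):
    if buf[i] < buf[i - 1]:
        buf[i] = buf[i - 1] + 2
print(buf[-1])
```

23

i=1: 4<9, buf[1] = 9+2 = 11 → [9, 11, 6, 9, 0, 5, 2, 3]
i=2: 6<11, buf[2] = 11+2 = 13 → [9, 11, 13, 9, 0, 5, 2, 3]
i=3: 9<13, buf[3] = 13+2 = 15 → [9, 11, 13, 15, 0, 5, 2, 3]
i=4: 0<15, buf[4] = 15+2 = 17 → [9, 11, 13, 15, 17, 5, 2, 3]
i=5: 5<17, buf[5] = 17+2 = 19 → [9, 11, 13, 15, 17, 19, 2, 3]
i=6: 2<19, buf[6] = 19+2 = 21 → [9, 11, 13, 15, 17, 19, 21, 3]
i=7: 3<21, buf[7] = 21+2 = 23 → [9, 11, 13, 15, 17, 19, 21, 23]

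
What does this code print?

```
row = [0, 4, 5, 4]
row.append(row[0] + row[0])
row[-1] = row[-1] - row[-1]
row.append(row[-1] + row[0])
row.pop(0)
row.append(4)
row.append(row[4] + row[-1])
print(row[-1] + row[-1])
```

append row[0]+row[0] = 0+0 = 0 → [0, 4, 5, 4, 0]
row[-1] = row[-1]-row[-1] = 0-0 = 0 → [0, 4, 5, 4, 0]
append row[-1]+row[0] = 0+0 = 0 → [0, 4, 5, 4, 0, 0]
pop(0) removes 0 → [4, 5, 4, 0, 0]
append 4 → [4, 5, 4, 0, 0, 4]
append row[4]+row[-1] = 0+4 = 4 → [4, 5, 4, 0, 0, 4, 4]
row[-1]+row[-1] = 4+4 = 8

8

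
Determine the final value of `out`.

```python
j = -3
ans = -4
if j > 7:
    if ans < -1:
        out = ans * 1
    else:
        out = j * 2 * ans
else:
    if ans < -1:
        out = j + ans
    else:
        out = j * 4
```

-7

j=-3, ans=-4
j > 7 is False; ans < -1 is True
→ out = j + ans = -7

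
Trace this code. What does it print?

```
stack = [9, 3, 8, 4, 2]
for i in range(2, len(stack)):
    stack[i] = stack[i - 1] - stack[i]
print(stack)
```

i=2: stack[2] = 3-8 = -5 → [9, 3, -5, 4, 2]
i=3: stack[3] = (-5)-4 = -9 → [9, 3, -5, -9, 2]
i=4: stack[4] = (-9)-2 = -11 → [9, 3, -5, -9, -11]

[9, 3, -5, -9, -11]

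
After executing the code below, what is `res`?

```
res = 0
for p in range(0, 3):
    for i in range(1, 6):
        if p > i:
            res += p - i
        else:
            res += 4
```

57

p=0,i=1: not 0>1, res = 0+4 = 4
p=0,i=2: not 0>2, res = 4+4 = 8
p=0,i=3: not 0>3, res = 8+4 = 12
p=0,i=4: not 0>4, res = 12+4 = 16
p=0,i=5: not 0>5, res = 16+4 = 20
p=1,i=1: not 1>1, res = 20+4 = 24
p=1,i=2: not 1>2, res = 24+4 = 28
p=1,i=3: not 1>3, res = 28+4 = 32
p=1,i=4: not 1>4, res = 32+4 = 36
p=1,i=5: not 1>5, res = 36+4 = 40
p=2,i=1: 2>1, res = 40+1 = 41
p=2,i=2: not 2>2, res = 41+4 = 45
p=2,i=3: not 2>3, res = 45+4 = 49
p=2,i=4: not 2>4, res = 49+4 = 53
p=2,i=5: not 2>5, res = 53+4 = 57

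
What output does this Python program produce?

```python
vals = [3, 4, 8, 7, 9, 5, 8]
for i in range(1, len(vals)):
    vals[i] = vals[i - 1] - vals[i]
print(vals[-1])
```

i=1: vals[1] = 3-4 = -1 → [3, -1, 8, 7, 9, 5, 8]
i=2: vals[2] = (-1)-8 = -9 → [3, -1, -9, 7, 9, 5, 8]
i=3: vals[3] = (-9)-7 = -16 → [3, -1, -9, -16, 9, 5, 8]
i=4: vals[4] = (-16)-9 = -25 → [3, -1, -9, -16, -25, 5, 8]
i=5: vals[5] = (-25)-5 = -30 → [3, -1, -9, -16, -25, -30, 8]
i=6: vals[6] = (-30)-8 = -38 → [3, -1, -9, -16, -25, -30, -38]

-38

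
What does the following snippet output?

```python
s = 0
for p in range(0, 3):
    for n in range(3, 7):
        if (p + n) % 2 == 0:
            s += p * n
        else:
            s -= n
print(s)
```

p=0,n=3: odd sum, s = 0-3 = -3
p=0,n=4: even sum, s = (-3)+0 = -3
p=0,n=5: odd sum, s = (-3)-5 = -8
p=0,n=6: even sum, s = (-8)+0 = -8
p=1,n=3: even sum, s = (-8)+3 = -5
p=1,n=4: odd sum, s = (-5)-4 = -9
p=1,n=5: even sum, s = (-9)+5 = -4
p=1,n=6: odd sum, s = (-4)-6 = -10
p=2,n=3: odd sum, s = (-10)-3 = -13
p=2,n=4: even sum, s = (-13)+8 = -5
p=2,n=5: odd sum, s = (-5)-5 = -10
p=2,n=6: even sum, s = (-10)+12 = 2

2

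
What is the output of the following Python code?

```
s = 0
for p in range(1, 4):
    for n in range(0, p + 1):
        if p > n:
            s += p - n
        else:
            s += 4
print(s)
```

p=1,n=0: 1>0, s = 0+1 = 1
p=1,n=1: not 1>1, s = 1+4 = 5
p=2,n=0: 2>0, s = 5+2 = 7
p=2,n=1: 2>1, s = 7+1 = 8
p=2,n=2: not 2>2, s = 8+4 = 12
p=3,n=0: 3>0, s = 12+3 = 15
p=3,n=1: 3>1, s = 15+2 = 17
p=3,n=2: 3>2, s = 17+1 = 18
p=3,n=3: not 3>3, s = 18+4 = 22

22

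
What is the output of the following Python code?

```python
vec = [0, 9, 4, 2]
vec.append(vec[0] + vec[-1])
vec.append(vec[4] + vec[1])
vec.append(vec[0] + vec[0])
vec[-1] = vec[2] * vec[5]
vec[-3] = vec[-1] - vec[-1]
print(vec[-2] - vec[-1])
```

-33

append vec[0]+vec[-1] = 0+2 = 2 → [0, 9, 4, 2, 2]
append vec[4]+vec[1] = 2+9 = 11 → [0, 9, 4, 2, 2, 11]
append vec[0]+vec[0] = 0+0 = 0 → [0, 9, 4, 2, 2, 11, 0]
vec[-1] = vec[2]*vec[5] = 4*11 = 44 → [0, 9, 4, 2, 2, 11, 44]
vec[-3] = vec[-1]-vec[-1] = 44-44 = 0 → [0, 9, 4, 2, 0, 11, 44]
vec[-2]-vec[-1] = 11-44 = -33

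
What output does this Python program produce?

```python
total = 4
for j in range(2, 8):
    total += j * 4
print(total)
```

112

j=2: total = 4+2*4 = 12
j=3: total = 12+3*4 = 24
j=4: total = 24+4*4 = 40
j=5: total = 40+5*4 = 60
j=6: total = 60+6*4 = 84
j=7: total = 84+7*4 = 112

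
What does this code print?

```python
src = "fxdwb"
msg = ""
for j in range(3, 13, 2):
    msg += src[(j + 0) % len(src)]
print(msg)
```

wfdbx

j=3: add src[3]='w' → 'w'
j=5: add src[0]='f' → 'wf'
j=7: add src[2]='d' → 'wfd'
j=9: add src[4]='b' → 'wfdb'
j=11: add src[1]='x' → 'wfdbx'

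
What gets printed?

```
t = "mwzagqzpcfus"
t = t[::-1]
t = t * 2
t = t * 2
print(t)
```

sufcpzqgazwmsufcpzqgazwmsufcpzqgazwmsufcpzqgazwm

reverse → 'sufcpzqgazwm'
repeat ×2 → 'sufcpzqgazwmsufcpzqgazwm'
repeat ×2 → 'sufcpzqgazwmsufcpzqgazwmsufcpzqgazwmsufcpzqgazwm'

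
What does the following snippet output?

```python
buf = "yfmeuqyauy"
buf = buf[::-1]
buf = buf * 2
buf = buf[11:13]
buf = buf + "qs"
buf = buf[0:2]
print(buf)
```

reverse → 'yuayquemfy'
repeat ×2 → 'yuayquemfyyuayquemfy'
slice [11:13] → 'ua'
+ 'qs' → 'uaqs'
slice [0:2] → 'ua'

ua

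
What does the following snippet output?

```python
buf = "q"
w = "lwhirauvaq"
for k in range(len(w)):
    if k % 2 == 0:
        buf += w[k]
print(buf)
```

qlhrua

k=0: add 'l' → 'ql'
k=1: skip
k=2: add 'h' → 'qlh'
k=3: skip
k=4: add 'r' → 'qlhr'
k=5: skip
k=6: add 'u' → 'qlhru'
k=7: skip
k=8: add 'a' → 'qlhrua'
k=9: skip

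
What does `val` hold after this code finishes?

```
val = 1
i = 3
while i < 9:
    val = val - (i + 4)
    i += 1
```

-56

i=3: val = 1-7 = -6
i=4: val = (-6)-8 = -14
i=5: val = (-14)-9 = -23
i=6: val = (-23)-10 = -33
i=7: val = (-33)-11 = -44
i=8: val = (-44)-12 = -56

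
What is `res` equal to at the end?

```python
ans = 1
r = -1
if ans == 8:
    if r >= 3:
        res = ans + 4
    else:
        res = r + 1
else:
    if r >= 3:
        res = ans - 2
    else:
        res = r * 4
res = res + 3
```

-1

ans=1, r=-1
ans == 8 is False; r >= 3 is False
→ res = r * 4 = -4
res = (-4)+3 = -1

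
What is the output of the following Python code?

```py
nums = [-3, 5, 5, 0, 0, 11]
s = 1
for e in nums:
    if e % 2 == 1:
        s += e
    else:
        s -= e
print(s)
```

19

e=-3: odd, s = 1+(-3) = -2
e=5: odd, s = (-2)+5 = 3
e=5: odd, s = 3+5 = 8
e=0: not odd, s = 8-0 = 8
e=0: not odd, s = 8-0 = 8
e=11: odd, s = 8+11 = 19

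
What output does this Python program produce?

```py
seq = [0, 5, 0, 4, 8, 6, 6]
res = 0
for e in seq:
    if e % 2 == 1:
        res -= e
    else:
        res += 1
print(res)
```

e=0: not odd, res = 0+1 = 1
e=5: odd, res = 1-5 = -4
e=0: not odd, res = (-4)+1 = -3
e=4: not odd, res = (-3)+1 = -2
e=8: not odd, res = (-2)+1 = -1
e=6: not odd, res = (-1)+1 = 0
e=6: not odd, res = 0+1 = 1

1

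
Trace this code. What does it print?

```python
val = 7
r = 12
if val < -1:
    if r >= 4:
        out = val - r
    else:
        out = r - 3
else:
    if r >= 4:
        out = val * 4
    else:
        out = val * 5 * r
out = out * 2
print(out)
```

val=7, r=12
val < -1 is False; r >= 4 is True
→ out = val * 4 = 28
out = 28*2 = 56

56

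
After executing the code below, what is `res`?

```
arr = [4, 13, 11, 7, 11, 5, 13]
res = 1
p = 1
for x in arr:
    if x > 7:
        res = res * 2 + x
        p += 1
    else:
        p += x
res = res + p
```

220

x=4: not >7; p=5
x=13: >7, res = 1*2+13 = 15; p=6
x=11: >7, res = 15*2+11 = 41; p=7
x=7: not >7; p=14
x=11: >7, res = 41*2+11 = 93; p=15
x=5: not >7; p=20
x=13: >7, res = 93*2+13 = 199; p=21
res+p = 199+21 = 220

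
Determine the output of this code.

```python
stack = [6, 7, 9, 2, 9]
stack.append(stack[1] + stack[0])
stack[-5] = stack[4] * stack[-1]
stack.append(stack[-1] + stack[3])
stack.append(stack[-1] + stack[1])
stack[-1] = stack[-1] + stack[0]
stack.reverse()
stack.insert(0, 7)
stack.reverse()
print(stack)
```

[6, 117, 9, 2, 9, 13, 15, 138, 7]

append stack[1]+stack[0] = 7+6 = 13 → [6, 7, 9, 2, 9, 13]
stack[-5] = stack[4]*stack[-1] = 9*13 = 117 → [6, 117, 9, 2, 9, 13]
append stack[-1]+stack[3] = 13+2 = 15 → [6, 117, 9, 2, 9, 13, 15]
append stack[-1]+stack[1] = 15+117 = 132 → [6, 117, 9, 2, 9, 13, 15, 132]
stack[-1] = stack[-1]+stack[0] = 132+6 = 138 → [6, 117, 9, 2, 9, 13, 15, 138]
reverse → [138, 15, 13, 9, 2, 9, 117, 6]
insert 7 at 0 → [7, 138, 15, 13, 9, 2, 9, 117, 6]
reverse → [6, 117, 9, 2, 9, 13, 15, 138, 7]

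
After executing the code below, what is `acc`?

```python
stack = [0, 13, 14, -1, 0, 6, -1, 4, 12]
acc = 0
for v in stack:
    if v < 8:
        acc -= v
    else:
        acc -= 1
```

-11

v=0: <8, acc = 0-0 = 0
v=13: not <8, acc = 0-1 = -1
v=14: not <8, acc = (-1)-1 = -2
v=-1: <8, acc = (-2)-(-1) = -1
v=0: <8, acc = (-1)-0 = -1
v=6: <8, acc = (-1)-6 = -7
v=-1: <8, acc = (-7)-(-1) = -6
v=4: <8, acc = (-6)-4 = -10
v=12: not <8, acc = (-10)-1 = -11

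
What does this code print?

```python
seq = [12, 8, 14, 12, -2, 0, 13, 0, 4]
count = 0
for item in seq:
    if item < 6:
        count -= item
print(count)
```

item=12: not <6
item=8: not <6
item=14: not <6
item=12: not <6
item=-2: <6, count = 0-(-2) = 2
item=0: <6, count = 2-0 = 2
item=13: not <6
item=0: <6, count = 2-0 = 2
item=4: <6, count = 2-4 = -2

-2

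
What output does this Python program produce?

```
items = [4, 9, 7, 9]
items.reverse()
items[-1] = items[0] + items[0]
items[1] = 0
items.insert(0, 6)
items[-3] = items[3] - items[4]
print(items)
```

reverse → [9, 7, 9, 4]
items[-1] = items[0]+items[0] = 9+9 = 18 → [9, 7, 9, 18]
items[1] = 0 → [9, 0, 9, 18]
insert 6 at 0 → [6, 9, 0, 9, 18]
items[-3] = items[3]-items[4] = 9-18 = -9 → [6, 9, -9, 9, 18]

[6, 9, -9, 9, 18]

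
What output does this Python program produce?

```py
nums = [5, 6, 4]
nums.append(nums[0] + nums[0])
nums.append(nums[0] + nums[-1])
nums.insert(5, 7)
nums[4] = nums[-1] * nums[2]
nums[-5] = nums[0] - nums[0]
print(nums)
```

append nums[0]+nums[0] = 5+5 = 10 → [5, 6, 4, 10]
append nums[0]+nums[-1] = 5+10 = 15 → [5, 6, 4, 10, 15]
insert 7 at 5 → [5, 6, 4, 10, 15, 7]
nums[4] = nums[-1]*nums[2] = 7*4 = 28 → [5, 6, 4, 10, 28, 7]
nums[-5] = nums[0]-nums[0] = 5-5 = 0 → [5, 0, 4, 10, 28, 7]

[5, 0, 4, 10, 28, 7]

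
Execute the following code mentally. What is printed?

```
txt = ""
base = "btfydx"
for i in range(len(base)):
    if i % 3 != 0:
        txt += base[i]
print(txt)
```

tfdx

i=0: skip
i=1: add 't' → 't'
i=2: add 'f' → 'tf'
i=3: skip
i=4: add 'd' → 'tfd'
i=5: add 'x' → 'tfdx'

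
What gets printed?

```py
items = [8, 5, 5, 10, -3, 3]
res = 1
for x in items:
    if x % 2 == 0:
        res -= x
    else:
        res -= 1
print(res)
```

x=8: even, res = 1-8 = -7
x=5: not even, res = (-7)-1 = -8
x=5: not even, res = (-8)-1 = -9
x=10: even, res = (-9)-10 = -19
x=-3: not even, res = (-19)-1 = -20
x=3: not even, res = (-20)-1 = -21

-21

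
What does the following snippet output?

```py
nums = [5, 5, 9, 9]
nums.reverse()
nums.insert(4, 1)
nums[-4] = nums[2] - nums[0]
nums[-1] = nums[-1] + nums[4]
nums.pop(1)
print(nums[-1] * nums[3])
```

4

reverse → [9, 9, 5, 5]
insert 1 at 4 → [9, 9, 5, 5, 1]
nums[-4] = nums[2]-nums[0] = 5-9 = -4 → [9, -4, 5, 5, 1]
nums[-1] = nums[-1]+nums[4] = 1+1 = 2 → [9, -4, 5, 5, 2]
pop(1) removes -4 → [9, 5, 5, 2]
nums[-1]*nums[3] = 2*2 = 4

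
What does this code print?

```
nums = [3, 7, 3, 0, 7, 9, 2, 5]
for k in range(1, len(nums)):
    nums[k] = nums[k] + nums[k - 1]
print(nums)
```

k=1: nums[1] = 7+3 = 10 → [3, 10, 3, 0, 7, 9, 2, 5]
k=2: nums[2] = 3+10 = 13 → [3, 10, 13, 0, 7, 9, 2, 5]
k=3: nums[3] = 0+13 = 13 → [3, 10, 13, 13, 7, 9, 2, 5]
k=4: nums[4] = 7+13 = 20 → [3, 10, 13, 13, 20, 9, 2, 5]
k=5: nums[5] = 9+20 = 29 → [3, 10, 13, 13, 20, 29, 2, 5]
k=6: nums[6] = 2+29 = 31 → [3, 10, 13, 13, 20, 29, 31, 5]
k=7: nums[7] = 5+31 = 36 → [3, 10, 13, 13, 20, 29, 31, 36]

[3, 10, 13, 13, 20, 29, 31, 36]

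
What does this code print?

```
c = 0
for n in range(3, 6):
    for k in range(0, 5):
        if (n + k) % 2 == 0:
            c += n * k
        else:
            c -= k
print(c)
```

n=3,k=0: odd sum, c = 0-0 = 0
n=3,k=1: even sum, c = 0+3 = 3
n=3,k=2: odd sum, c = 3-2 = 1
n=3,k=3: even sum, c = 1+9 = 10
n=3,k=4: odd sum, c = 10-4 = 6
n=4,k=0: even sum, c = 6+0 = 6
n=4,k=1: odd sum, c = 6-1 = 5
n=4,k=2: even sum, c = 5+8 = 13
n=4,k=3: odd sum, c = 13-3 = 10
n=4,k=4: even sum, c = 10+16 = 26
n=5,k=0: odd sum, c = 26-0 = 26
n=5,k=1: even sum, c = 26+5 = 31
n=5,k=2: odd sum, c = 31-2 = 29
n=5,k=3: even sum, c = 29+15 = 44
n=5,k=4: odd sum, c = 44-4 = 40

40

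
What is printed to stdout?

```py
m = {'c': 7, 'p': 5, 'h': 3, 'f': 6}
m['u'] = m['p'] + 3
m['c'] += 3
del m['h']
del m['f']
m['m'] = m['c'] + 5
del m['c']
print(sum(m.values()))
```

28

m['u'] = m['p']+3 = 8 → {'c': 7, 'p': 5, 'h': 3, 'f': 6, 'u': 8}
m['c'] = 7+3 = 10 → {'c': 10, 'p': 5, 'h': 3, 'f': 6, 'u': 8}
del 'h' → {'c': 10, 'p': 5, 'f': 6, 'u': 8}
del 'f' → {'c': 10, 'p': 5, 'u': 8}
m['m'] = m['c']+5 = 15 → {'c': 10, 'p': 5, 'u': 8, 'm': 15}
del 'c' → {'p': 5, 'u': 8, 'm': 15}
sum of values = 28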